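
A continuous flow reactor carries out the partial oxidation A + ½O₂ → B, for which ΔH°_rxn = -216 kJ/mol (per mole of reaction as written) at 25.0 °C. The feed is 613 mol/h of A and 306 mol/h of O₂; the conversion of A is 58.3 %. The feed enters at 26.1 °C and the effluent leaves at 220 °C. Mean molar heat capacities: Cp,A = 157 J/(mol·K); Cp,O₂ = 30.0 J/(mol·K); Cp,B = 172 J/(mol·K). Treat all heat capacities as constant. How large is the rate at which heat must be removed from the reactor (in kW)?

Extent of reaction ξ = 0.583 × 613 = 357.38 mol/h
Reaction term: ξ·ΔH°_rxn = 357.38 × -216 = -77194 kJ/h
Sensible, feed 26.1→25 °C: -115.96 kJ/h
Outlet flows (mol/h): A 255.62, O₂ 127.31, B 357.38
Sensible, products 25→220 °C: 20557 kJ/h
Q = ΔH = -56753 kJ/h = -15.765 kW
Heat removed = 15.765 kW

Q_out = 15.8 kW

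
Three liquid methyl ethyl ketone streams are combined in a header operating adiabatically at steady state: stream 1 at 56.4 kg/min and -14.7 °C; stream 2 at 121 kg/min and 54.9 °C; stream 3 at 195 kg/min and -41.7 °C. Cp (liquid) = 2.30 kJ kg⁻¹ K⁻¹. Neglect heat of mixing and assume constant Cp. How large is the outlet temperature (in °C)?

Energy balance with Q = 0: Σ ṁᵢCp,ᵢ(T_out − Tᵢ) = 0
Σ ṁᵢCp,ᵢTᵢ = 56.4×2.30×-14.7 + 121×2.30×54.9 + 195×2.30×-41.7 = -5330.7
Σ ṁᵢCp,ᵢ = 56.4×2.30 + 121×2.30 + 195×2.30 = 856.52
T_out = -5330.7 / 856.52 = -6.2236 °C

T_out = -6.22 °C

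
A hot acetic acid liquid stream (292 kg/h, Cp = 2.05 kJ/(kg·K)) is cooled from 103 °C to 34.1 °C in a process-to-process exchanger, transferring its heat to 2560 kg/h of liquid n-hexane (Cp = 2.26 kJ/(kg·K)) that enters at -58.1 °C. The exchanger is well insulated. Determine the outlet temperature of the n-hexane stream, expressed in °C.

Heat released by hot stream: Q = 292 × 2.05 × (103 − 34.1) = 41244 kJ/h
Energy balance on cold side (adiabatic exchanger): Q = ṁ_c·Cp_c·(T_c,out − T_c,in)
T_c,out = -58.1 + 41244/(2560 × 2.26) = -50.971 °C

T_c,out = -51.0 °C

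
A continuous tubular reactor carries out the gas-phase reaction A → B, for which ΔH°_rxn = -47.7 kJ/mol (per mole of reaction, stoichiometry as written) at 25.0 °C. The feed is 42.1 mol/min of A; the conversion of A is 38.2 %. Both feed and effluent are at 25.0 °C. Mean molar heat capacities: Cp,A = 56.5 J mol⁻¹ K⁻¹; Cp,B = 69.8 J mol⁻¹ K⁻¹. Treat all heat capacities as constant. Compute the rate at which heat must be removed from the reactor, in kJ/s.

Extent of reaction ξ = 0.382 × 42.1 = 16.082 mol/min
Reaction term: ξ·ΔH°_rxn = 16.082 × -47.7 = -767.12 kJ/min
Q = ΔH = -767.12 kJ/min = -12.785 kW
Heat removed = 12.785 kJ/s

Q_out = 12.8 kJ/s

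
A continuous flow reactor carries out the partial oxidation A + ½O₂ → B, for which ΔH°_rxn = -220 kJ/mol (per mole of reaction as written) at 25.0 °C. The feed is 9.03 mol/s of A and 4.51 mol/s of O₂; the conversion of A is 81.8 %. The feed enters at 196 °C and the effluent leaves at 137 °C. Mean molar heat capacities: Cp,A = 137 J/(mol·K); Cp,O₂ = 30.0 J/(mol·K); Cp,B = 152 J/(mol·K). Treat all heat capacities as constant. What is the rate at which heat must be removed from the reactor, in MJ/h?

Q_out = 6140 MJ/h

Extent of reaction ξ = 0.818 × 9.03 = 7.3865 mol/s
Reaction term: ξ·ΔH°_rxn = 7.3865 × -220 = -1625 kJ/s
Sensible, feed 196→25 °C: -234.68 kJ/s
Outlet flows (mol/s): A 1.6435, O₂ 0.81673, B 7.3865
Sensible, products 25→137 °C: 153.71 kJ/s
Q = ΔH = -1706 kJ/s = -1706 kW
Heat removed = 6141.6 MJ/h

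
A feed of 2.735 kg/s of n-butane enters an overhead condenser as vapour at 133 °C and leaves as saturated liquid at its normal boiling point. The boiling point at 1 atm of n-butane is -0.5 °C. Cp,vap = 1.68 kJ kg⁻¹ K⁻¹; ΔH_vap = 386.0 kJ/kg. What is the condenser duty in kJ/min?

Q_c = 100000 kJ/min

vapour 133→-0.5 °C: -224.28 kJ/kg
condensation at -0.5 °C: -386 kJ/kg
Δh = -224.28 + -386 = -610.28 kJ/kg
Q = ṁ·Δh = 2.735 kg/s × -610.28 kJ/kg = -1669.1 kJ/s
|Q| = 1669.1 kW = 100150 kJ/min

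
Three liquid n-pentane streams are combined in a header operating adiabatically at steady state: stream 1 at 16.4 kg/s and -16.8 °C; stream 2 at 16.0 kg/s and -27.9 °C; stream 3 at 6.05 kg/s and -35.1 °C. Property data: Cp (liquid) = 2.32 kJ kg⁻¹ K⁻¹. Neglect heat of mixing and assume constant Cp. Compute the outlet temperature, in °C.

T_out = -24.3 °C

No heat crosses the boundary, so H_out = H_in.
Σ ṁᵢCp,ᵢTᵢ = 16.4×2.32×-16.8 + 16.0×2.32×-27.9 + 6.05×2.32×-35.1 = -2167.5
Σ ṁᵢCp,ᵢ = 16.4×2.32 + 16.0×2.32 + 6.05×2.32 = 89.204
T_out = -2167.5 / 89.204 = -24.298 °C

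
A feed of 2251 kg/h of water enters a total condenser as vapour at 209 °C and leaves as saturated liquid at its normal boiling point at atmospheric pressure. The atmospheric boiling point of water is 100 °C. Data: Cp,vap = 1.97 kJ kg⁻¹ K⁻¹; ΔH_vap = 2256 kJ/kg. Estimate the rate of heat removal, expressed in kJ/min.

vapour 209→100 °C: -214.73 kJ/kg
condensation at 100 °C: -2256 kJ/kg
Δh = -214.73 + -2256 = -2470.7 kJ/kg
Q = ṁ·Δh = 2251 kg/h × -2470.7 kJ/kg = -5.5616e+06 kJ/h
|Q| = 1544.9 kW = 92694 kJ/min

Q_c = 92700 kJ/min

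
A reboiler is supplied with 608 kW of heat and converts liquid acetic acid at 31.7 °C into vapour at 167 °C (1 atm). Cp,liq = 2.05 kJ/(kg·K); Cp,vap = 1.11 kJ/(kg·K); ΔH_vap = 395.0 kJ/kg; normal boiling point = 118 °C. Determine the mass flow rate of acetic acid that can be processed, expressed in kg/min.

ṁ = 58.2 kg/min

Δh = 2.05×(118−31.7) + 395.0 + 1.11×(167−118) = 626.3 kJ/kg
Q = 608 kW = 608 kJ/s = 36480 kJ/min
ṁ = Q/Δh = 36480 / 626.3 = 58.246 kg/min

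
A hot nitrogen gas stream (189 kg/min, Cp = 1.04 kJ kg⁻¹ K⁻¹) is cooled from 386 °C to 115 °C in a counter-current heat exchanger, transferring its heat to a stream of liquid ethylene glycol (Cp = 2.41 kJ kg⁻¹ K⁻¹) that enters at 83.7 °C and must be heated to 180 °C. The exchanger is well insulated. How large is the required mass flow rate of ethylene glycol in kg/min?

Heat released by hot stream: Q = 189 × 1.04 × (386 − 115) = 53268 kJ/min
Energy balance on cold side (adiabatic exchanger): Q = ṁ_c·Cp_c·(T_c,out − T_c,in)
ṁ_c = 53268 / [2.41 × (180 − 83.7)] = 229.52 kg/min

ṁ_c = 230 kg/min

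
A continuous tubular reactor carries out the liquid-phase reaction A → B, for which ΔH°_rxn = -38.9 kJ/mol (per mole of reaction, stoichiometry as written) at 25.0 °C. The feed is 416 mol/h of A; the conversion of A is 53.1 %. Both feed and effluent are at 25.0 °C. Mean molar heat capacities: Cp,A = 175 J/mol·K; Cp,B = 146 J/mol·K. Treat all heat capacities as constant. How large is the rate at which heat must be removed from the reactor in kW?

Q_out = 2.39 kW

Extent of reaction ξ = 0.531 × 416 = 220.9 mol/h
Reaction term: ξ·ΔH°_rxn = 220.9 × -38.9 = -8592.9 kJ/h
Q = ΔH = -8592.9 kJ/h = -2.3869 kW
Heat removed = 2.3869 kW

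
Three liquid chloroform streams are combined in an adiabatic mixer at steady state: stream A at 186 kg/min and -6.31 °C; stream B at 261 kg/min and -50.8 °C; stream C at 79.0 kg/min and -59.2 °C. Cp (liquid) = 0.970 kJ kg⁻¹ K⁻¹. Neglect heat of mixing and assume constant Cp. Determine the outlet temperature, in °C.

Adiabatic, steady state ⇒ Σ ṁᵢCp,ᵢ(T_out − Tᵢ) = 0
Σ ṁᵢCp,ᵢTᵢ = 186×0.970×-6.31 + 261×0.970×-50.8 + 79.0×0.970×-59.2 = -18536
Σ ṁᵢCp,ᵢ = 186×0.970 + 261×0.970 + 79.0×0.970 = 510.22
T_out = -18536 / 510.22 = -36.329 °C

T_out = -36.3 °C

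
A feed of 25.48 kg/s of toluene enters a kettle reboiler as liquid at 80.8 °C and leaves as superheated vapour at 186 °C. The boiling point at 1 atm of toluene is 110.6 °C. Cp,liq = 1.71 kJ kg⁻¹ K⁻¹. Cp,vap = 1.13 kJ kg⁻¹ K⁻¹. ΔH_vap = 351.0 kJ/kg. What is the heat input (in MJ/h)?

liquid 80.8→110.6 °C: 50.958 kJ/kg
vaporisation at 110.6 °C: 351 kJ/kg
vapour 110.6→186 °C: 85.202 kJ/kg
Δh = 50.958 + 351 + 85.202 = 487.16 kJ/kg
Q = ṁ·Δh = 25.48 kg/s × 487.16 kJ/kg = 12413 kJ/s
|Q| = 12413 kW = 44686 MJ/h

Q = 44700 MJ/h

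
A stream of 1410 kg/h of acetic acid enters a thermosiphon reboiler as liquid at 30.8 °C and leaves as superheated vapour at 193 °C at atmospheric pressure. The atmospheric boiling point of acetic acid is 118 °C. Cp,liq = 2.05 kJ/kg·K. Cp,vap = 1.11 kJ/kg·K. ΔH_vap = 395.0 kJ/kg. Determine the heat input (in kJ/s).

liquid 30.8→118 °C: 178.76 kJ/kg
vaporisation at 118 °C: 395 kJ/kg
vapour 118→193 °C: 83.25 kJ/kg
Δh = 178.76 + 395 + 83.25 = 657.01 kJ/kg
Q = ṁ·Δh = 1410 kg/h × 657.01 kJ/kg = 926380 kJ/h
|Q| = 257.33 kW

Q = 257 kJ/s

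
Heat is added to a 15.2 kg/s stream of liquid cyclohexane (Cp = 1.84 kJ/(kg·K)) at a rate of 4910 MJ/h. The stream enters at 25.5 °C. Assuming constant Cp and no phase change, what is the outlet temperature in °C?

T_out = 74.3 °C

Q = 4910 MJ/h = 1363.9 kJ/s
ΔT = Q/(ṁ·Cp) = 1363.9/(15.2×1.84) = 48.766 K
T_out = 25.5 + 48.766 = 74.266 °C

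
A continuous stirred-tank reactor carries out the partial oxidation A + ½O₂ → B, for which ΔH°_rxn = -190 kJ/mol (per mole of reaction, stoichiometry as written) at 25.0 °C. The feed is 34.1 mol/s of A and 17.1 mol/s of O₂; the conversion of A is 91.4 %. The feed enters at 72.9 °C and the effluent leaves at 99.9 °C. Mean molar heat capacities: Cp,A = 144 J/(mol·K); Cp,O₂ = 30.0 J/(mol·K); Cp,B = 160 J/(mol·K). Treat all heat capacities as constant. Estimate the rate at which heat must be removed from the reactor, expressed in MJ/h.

Q_out = 20800 MJ/h

Extent of reaction ξ = 0.914 × 34.1 = 31.167 mol/s
Reaction term: ξ·ΔH°_rxn = 31.167 × -190 = -5921.8 kJ/s
Sensible, feed 72.9→25 °C: -259.78 kJ/s
Outlet flows (mol/s): A 2.9326, O₂ 1.5163, B 31.167
Sensible, products 25→99.9 °C: 408.55 kJ/s
Q = ΔH = -5773 kJ/s = -5773 kW
Heat removed = 20783 MJ/h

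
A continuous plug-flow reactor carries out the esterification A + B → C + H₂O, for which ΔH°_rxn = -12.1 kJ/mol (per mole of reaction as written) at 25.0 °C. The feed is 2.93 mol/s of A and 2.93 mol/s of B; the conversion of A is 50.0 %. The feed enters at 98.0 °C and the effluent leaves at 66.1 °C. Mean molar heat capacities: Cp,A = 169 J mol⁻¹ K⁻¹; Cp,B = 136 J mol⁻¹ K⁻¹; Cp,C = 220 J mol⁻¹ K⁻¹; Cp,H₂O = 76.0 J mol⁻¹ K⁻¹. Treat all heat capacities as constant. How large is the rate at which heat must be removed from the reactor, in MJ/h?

Extent of reaction ξ = 0.500 × 2.93 = 1.465 mol/s
Reaction term: ξ·ΔH°_rxn = 1.465 × -12.1 = -17.727 kJ/s
Sensible, feed 98.0→25 °C: -65.236 kJ/s
Outlet flows (mol/s): A 1.465, B 1.465, C 1.465, H₂O 1.465
Sensible, products 25→66.1 °C: 36.187 kJ/s
Q = ΔH = -46.776 kJ/s = -46.776 kW
Heat removed = 168.39 MJ/h

Q_out = 168 MJ/h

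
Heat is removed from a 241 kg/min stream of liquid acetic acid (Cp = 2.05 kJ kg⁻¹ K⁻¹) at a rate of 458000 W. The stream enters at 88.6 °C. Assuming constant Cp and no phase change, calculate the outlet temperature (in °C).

T_out = 33.0 °C

Q = 458000 W = 27480 kJ/min
ΔT = Q/(ṁ·Cp) = 27480/(241×2.05) = 55.622 K
T_out = 88.6 − 55.622 = 32.978 °C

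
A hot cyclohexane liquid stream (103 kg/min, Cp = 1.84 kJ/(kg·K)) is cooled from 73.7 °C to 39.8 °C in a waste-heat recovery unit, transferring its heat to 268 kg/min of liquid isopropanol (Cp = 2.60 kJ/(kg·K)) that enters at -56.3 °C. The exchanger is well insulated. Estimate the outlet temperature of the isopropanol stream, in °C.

T_c,out = -47.1 °C

Heat released by hot stream: Q = 103 × 1.84 × (73.7 − 39.8) = 6424.7 kJ/min
Energy balance on cold side (adiabatic exchanger): Q = ṁ_c·Cp_c·(T_c,out − T_c,in)
T_c,out = -56.3 + 6424.7/(268 × 2.60) = -47.08 °C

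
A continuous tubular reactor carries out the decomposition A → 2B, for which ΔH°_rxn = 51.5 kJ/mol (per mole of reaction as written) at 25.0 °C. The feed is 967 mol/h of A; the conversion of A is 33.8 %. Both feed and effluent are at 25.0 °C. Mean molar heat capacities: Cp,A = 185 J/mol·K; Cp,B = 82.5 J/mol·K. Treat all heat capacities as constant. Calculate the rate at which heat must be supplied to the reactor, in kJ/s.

Extent of reaction ξ = 0.338 × 967 = 326.85 mol/h
Reaction term: ξ·ΔH°_rxn = 326.85 × 51.5 = 16833 kJ/h
Q = ΔH = 16833 kJ/h = 4.6757 kW
Heat supplied = 4.6757 kJ/s

Q_in = 4.68 kJ/s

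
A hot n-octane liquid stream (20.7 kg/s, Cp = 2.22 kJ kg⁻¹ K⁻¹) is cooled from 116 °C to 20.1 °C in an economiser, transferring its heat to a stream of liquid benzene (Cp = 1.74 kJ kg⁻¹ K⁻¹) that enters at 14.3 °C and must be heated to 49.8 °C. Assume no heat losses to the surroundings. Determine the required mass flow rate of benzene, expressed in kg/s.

ṁ_c = 71.3 kg/s

Heat released by hot stream: Q = 20.7 × 2.22 × (116 − 20.1) = 4407 kJ/s
Energy balance on cold side (adiabatic exchanger): Q = ṁ_c·Cp_c·(T_c,out − T_c,in)
ṁ_c = 4407 / [1.74 × (49.8 − 14.3)] = 71.345 kg/s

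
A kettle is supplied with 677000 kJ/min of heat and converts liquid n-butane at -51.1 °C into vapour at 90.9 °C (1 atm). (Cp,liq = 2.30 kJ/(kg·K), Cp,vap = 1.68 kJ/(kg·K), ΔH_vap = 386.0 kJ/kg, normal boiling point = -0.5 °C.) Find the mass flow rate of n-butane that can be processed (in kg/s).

ṁ = 17.2 kg/s

Δh = 2.30×(-0.5−-51.1) + 386.0 + 1.68×(90.9−-0.5) = 655.93 kJ/kg
Q = 677000 kJ/min = 11283 kJ/s = 11283 kJ/s
ṁ = Q/Δh = 11283 / 655.93 = 17.202 kg/s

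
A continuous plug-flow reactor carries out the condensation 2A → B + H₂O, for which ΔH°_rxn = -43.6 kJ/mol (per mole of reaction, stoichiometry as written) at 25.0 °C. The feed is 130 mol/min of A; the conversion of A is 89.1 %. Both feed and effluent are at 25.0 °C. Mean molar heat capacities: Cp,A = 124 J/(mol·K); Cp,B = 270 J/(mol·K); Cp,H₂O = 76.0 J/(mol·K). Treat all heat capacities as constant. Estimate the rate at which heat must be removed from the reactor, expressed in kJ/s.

Q_out = 42.1 kJ/s

Extent of reaction ξ = 0.891 × 130 / 2 = 57.915 mol/min
Reaction term: ξ·ΔH°_rxn = 57.915 × -43.6 = -2525.1 kJ/min
Q = ΔH = -2525.1 kJ/min = -42.085 kW
Heat removed = 42.085 kJ/s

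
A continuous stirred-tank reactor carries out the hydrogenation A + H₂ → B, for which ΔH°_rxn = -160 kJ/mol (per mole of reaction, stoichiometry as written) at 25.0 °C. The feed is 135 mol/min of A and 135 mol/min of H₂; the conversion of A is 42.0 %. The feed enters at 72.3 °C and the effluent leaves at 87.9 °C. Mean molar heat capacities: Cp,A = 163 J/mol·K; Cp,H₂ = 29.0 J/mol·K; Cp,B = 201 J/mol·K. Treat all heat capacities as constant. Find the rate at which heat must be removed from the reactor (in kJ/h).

Extent of reaction ξ = 0.420 × 135 = 56.7 mol/min
Reaction term: ξ·ΔH°_rxn = 56.7 × -160 = -9072 kJ/min
Sensible, feed 72.3→25 °C: -1226 kJ/min
Outlet flows (mol/min): A 78.3, H₂ 78.3, B 56.7
Sensible, products 25→87.9 °C: 1662.5 kJ/min
Q = ΔH = -8635.6 kJ/min = -143.93 kW
Heat removed = 518130 kJ/h

Q_out = 518000 kJ/h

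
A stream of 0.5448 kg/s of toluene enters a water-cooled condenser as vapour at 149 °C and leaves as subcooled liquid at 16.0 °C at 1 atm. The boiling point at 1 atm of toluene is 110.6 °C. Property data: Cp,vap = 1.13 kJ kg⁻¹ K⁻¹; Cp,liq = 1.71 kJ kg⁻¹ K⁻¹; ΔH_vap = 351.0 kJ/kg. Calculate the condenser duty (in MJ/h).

Q_c = 1090 MJ/h

vapour 149→110.6 °C: -43.392 kJ/kg
condensation at 110.6 °C: -351 kJ/kg
liquid 110.6→16.0 °C: -161.77 kJ/kg
Δh = -43.392 + -351 + -161.77 = -556.16 kJ/kg
Q = ṁ·Δh = 0.5448 kg/s × -556.16 kJ/kg = -302.99 kJ/s
|Q| = 302.99 kW = 1090.8 MJ/h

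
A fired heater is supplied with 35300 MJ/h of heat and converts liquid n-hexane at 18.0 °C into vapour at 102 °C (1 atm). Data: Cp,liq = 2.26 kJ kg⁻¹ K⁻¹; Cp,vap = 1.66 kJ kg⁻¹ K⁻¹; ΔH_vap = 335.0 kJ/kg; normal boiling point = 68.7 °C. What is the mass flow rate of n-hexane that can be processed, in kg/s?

Δh = 2.26×(68.7−18.0) + 335.0 + 1.66×(102−68.7) = 504.86 kJ/kg
Q = 35300 MJ/h = 9805.6 kJ/s = 9805.6 kJ/s
ṁ = Q/Δh = 9805.6 / 504.86 = 19.422 kg/s

ṁ = 19.4 kg/s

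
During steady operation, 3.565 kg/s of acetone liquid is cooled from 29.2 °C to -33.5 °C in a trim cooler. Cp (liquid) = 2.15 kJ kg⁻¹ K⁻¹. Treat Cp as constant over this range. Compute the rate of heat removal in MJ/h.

Q_c = 1730 MJ/h

Q = ṁ·Cp·ΔT = 3.565 × 2.15 × (-33.5 − 29.2) = -480.58 kJ/s
Cooling duty = 1730.1 MJ/h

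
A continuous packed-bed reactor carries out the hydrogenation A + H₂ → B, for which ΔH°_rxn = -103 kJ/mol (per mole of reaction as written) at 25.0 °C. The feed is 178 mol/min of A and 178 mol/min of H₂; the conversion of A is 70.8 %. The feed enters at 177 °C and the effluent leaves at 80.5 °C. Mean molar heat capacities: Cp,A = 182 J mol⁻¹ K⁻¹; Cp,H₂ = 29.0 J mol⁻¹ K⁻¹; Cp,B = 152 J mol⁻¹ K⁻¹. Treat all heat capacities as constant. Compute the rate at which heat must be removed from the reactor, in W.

Q_out = 284000 W

Extent of reaction ξ = 0.708 × 178 = 126.02 mol/min
Reaction term: ξ·ΔH°_rxn = 126.02 × -103 = -12980 kJ/min
Sensible, feed 177→25 °C: -5708.8 kJ/min
Outlet flows (mol/min): A 51.976, H₂ 51.976, B 126.02
Sensible, products 25→80.5 °C: 1671.8 kJ/min
Q = ΔH = -17017 kJ/min = -283.62 kW
Heat removed = 283620 W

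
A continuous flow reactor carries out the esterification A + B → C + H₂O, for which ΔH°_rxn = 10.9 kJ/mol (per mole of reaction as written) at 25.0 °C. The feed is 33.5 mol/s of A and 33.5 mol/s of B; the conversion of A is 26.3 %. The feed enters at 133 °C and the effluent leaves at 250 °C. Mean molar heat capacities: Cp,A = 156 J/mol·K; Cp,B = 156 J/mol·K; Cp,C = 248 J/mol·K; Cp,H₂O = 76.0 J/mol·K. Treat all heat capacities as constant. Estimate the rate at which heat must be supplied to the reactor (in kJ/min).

Q_in = 80600 kJ/min

Extent of reaction ξ = 0.263 × 33.5 = 8.8105 mol/s
Reaction term: ξ·ΔH°_rxn = 8.8105 × 10.9 = 96.034 kJ/s
Sensible, feed 133→25 °C: -1128.8 kJ/s
Outlet flows (mol/s): A 24.689, B 24.689, C 8.8105, H₂O 8.8105
Sensible, products 25→250 °C: 2375.5 kJ/s
Q = ΔH = 1342.7 kJ/s = 1342.7 kW
Heat supplied = 80562 kJ/min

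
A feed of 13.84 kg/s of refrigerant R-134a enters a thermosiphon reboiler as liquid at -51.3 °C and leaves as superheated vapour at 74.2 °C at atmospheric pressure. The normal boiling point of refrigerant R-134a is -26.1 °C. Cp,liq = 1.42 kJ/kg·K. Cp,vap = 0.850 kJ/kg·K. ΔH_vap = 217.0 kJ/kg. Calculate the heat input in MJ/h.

Q = 16800 MJ/h

liquid -51.3→-26.1 °C: 35.784 kJ/kg
vaporisation at -26.1 °C: 217 kJ/kg
vapour -26.1→74.2 °C: 85.255 kJ/kg
Δh = 35.784 + 217 + 85.255 = 338.04 kJ/kg
Q = ṁ·Δh = 13.84 kg/s × 338.04 kJ/kg = 4678.5 kJ/s
|Q| = 4678.5 kW = 16842 MJ/h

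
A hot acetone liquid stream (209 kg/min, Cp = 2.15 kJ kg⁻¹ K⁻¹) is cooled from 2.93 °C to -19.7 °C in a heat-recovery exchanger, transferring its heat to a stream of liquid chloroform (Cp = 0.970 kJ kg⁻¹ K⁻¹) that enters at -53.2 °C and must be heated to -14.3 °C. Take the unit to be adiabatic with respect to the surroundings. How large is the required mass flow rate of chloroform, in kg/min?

ṁ_c = 269 kg/min

Heat released by hot stream: Q = 209 × 2.15 × (2.93 − -19.7) = 10169 kJ/min
Energy balance on cold side (adiabatic exchanger): Q = ṁ_c·Cp_c·(T_c,out − T_c,in)
ṁ_c = 10169 / [0.970 × (-14.3 − -53.2)] = 269.49 kg/min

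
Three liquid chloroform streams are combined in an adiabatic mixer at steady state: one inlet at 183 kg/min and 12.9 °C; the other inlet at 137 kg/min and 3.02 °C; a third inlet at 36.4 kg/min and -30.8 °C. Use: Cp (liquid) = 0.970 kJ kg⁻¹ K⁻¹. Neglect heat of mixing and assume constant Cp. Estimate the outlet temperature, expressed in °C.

T_out = 4.64 °C

Adiabatic, steady state ⇒ Σ ṁᵢCp,ᵢ(T_out − Tᵢ) = 0
T_out = Σ ṁᵢCp,ᵢTᵢ / Σ ṁᵢCp,ᵢ
      = 1603.7 / 345.71 = 4.6389 °C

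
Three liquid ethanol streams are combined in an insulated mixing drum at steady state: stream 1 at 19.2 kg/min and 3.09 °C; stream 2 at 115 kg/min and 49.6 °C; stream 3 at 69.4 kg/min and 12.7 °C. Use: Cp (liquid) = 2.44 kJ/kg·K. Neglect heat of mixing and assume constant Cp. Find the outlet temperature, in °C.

Energy balance with Q = 0: Σ ṁᵢCp,ᵢ(T_out − Tᵢ) = 0
Σ ṁᵢCp,ᵢTᵢ = 19.2×2.44×3.09 + 115×2.44×49.6 + 69.4×2.44×12.7 = 16213
Σ ṁᵢCp,ᵢ = 19.2×2.44 + 115×2.44 + 69.4×2.44 = 496.78
T_out = 16213 / 496.78 = 32.636 °C

T_out = 32.6 °C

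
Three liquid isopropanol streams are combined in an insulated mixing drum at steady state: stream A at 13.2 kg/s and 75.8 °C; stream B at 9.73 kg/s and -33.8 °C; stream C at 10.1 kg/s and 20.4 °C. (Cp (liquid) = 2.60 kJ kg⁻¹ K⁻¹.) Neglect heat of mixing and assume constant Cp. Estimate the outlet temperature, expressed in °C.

T_out = 26.6 °C

Adiabatic, steady state ⇒ Σ ṁᵢCp,ᵢ(T_out − Tᵢ) = 0
T_out = Σ ṁᵢCp,ᵢTᵢ / Σ ṁᵢCp,ᵢ
      = 2282.1 / 85.878 = 26.574 °C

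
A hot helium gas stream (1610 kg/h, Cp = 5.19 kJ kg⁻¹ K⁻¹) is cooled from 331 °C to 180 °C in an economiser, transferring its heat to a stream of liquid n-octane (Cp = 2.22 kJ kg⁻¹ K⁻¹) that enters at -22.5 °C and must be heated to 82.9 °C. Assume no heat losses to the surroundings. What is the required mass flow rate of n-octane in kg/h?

ṁ_c = 5390 kg/h

Heat released by hot stream: Q = 1610 × 5.19 × (331 − 180) = 1.2617e+06 kJ/h
Energy balance on cold side (adiabatic exchanger): Q = ṁ_c·Cp_c·(T_c,out − T_c,in)
ṁ_c = 1.2617e+06 / [2.22 × (82.9 − -22.5)] = 5392.3 kg/h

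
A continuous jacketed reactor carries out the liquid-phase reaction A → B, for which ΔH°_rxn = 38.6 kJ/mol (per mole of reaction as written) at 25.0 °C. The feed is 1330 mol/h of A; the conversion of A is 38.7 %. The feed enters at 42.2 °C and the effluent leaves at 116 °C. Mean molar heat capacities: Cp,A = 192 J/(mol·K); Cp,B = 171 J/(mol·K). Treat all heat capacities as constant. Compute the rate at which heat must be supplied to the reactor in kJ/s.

Extent of reaction ξ = 0.387 × 1330 = 514.71 mol/h
Reaction term: ξ·ΔH°_rxn = 514.71 × 38.6 = 19868 kJ/h
Sensible, feed 42.2→25 °C: -4392.2 kJ/h
Outlet flows (mol/h): A 815.29, B 514.71
Sensible, products 25→116 °C: 22254 kJ/h
Q = ΔH = 37730 kJ/h = 10.48 kW
Heat supplied = 10.48 kJ/s

Q_in = 10.5 kJ/s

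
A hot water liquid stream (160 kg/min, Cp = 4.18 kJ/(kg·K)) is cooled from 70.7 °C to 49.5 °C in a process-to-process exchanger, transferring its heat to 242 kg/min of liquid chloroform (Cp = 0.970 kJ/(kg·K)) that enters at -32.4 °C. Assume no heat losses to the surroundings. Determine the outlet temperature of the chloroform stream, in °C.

Heat released by hot stream: Q = 160 × 4.18 × (70.7 − 49.5) = 14179 kJ/min
Energy balance on cold side (adiabatic exchanger): Q = ṁ_c·Cp_c·(T_c,out − T_c,in)
T_c,out = -32.4 + 14179/(242 × 0.970) = 28.001 °C

T_c,out = 28.0 °C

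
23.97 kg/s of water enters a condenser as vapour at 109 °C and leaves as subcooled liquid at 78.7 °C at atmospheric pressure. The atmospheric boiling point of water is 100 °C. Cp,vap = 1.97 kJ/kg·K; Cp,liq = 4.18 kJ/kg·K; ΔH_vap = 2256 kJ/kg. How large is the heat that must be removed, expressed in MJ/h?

vapour 109→100 °C: -17.73 kJ/kg
condensation at 100 °C: -2256 kJ/kg
liquid 100→78.7 °C: -89.034 kJ/kg
Δh = -17.73 + -2256 + -89.034 = -2362.8 kJ/kg
Q = ṁ·Δh = 23.97 kg/s × -2362.8 kJ/kg = -56635 kJ/s
|Q| = 56635 kW = 203890 MJ/h

Q_c = 204000 MJ/h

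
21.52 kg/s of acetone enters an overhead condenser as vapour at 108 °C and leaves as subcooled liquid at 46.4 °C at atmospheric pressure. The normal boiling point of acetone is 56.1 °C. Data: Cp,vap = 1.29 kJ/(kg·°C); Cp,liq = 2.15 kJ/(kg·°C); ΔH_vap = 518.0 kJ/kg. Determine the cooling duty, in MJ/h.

vapour 108→56.1 °C: -66.951 kJ/kg
condensation at 56.1 °C: -518 kJ/kg
liquid 56.1→46.4 °C: -20.855 kJ/kg
Δh = -66.951 + -518 + -20.855 = -605.81 kJ/kg
Q = ṁ·Δh = 21.52 kg/s × -605.81 kJ/kg = -13037 kJ/s
|Q| = 13037 kW = 46933 MJ/h

Q_c = 46900 MJ/h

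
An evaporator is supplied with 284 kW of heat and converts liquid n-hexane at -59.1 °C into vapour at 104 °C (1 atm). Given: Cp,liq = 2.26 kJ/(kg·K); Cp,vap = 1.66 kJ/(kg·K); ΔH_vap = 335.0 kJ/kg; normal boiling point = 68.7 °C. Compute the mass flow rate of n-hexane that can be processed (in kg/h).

ṁ = 1500 kg/h

Δh = 2.26×(68.7−-59.1) + 335.0 + 1.66×(104−68.7) = 682.43 kJ/kg
Q = 284 kW = 284 kJ/s = 1.0224e+06 kJ/h
ṁ = Q/Δh = 1.0224e+06 / 682.43 = 1498.2 kg/h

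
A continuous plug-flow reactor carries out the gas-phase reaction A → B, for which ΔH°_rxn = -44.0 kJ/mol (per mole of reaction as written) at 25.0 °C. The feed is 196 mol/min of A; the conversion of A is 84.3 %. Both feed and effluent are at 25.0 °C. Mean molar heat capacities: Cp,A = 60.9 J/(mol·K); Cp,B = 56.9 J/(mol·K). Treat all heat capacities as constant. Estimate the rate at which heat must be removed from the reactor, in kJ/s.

Extent of reaction ξ = 0.843 × 196 = 165.23 mol/min
Reaction term: ξ·ΔH°_rxn = 165.23 × -44.0 = -7270 kJ/min
Q = ΔH = -7270 kJ/min = -121.17 kW
Heat removed = 121.17 kJ/s

Q_out = 121 kJ/s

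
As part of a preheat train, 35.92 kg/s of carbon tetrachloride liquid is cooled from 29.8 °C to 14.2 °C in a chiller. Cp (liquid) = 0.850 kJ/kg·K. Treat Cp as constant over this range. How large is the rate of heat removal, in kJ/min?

Q_c = 28600 kJ/min

Q = ṁ·Cp·ΔT = 35.92 × 0.850 × (14.2 − 29.8) = -476.3 kJ/s
Cooling duty = 28578 kJ/min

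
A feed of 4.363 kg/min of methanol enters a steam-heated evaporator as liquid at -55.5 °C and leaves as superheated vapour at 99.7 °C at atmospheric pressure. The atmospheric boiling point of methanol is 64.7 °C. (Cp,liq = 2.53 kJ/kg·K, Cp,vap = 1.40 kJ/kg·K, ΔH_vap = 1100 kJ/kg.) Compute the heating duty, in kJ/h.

liquid -55.5→64.7 °C: 304.11 kJ/kg
vaporisation at 64.7 °C: 1100 kJ/kg
vapour 64.7→99.7 °C: 49 kJ/kg
Δh = 304.11 + 1100 + 49 = 1453.1 kJ/kg
Q = ṁ·Δh = 4.363 kg/min × 1453.1 kJ/kg = 6339.9 kJ/min
|Q| = 105.67 kW = 380390 kJ/h

Q = 380000 kJ/h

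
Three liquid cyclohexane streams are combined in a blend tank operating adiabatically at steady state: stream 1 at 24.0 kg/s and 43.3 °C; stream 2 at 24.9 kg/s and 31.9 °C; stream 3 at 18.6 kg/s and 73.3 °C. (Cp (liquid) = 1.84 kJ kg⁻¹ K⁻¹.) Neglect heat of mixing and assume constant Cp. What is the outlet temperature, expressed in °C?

No heat crosses the boundary, so H_out = H_in.
T_out = Σ ṁᵢCp,ᵢTᵢ / Σ ṁᵢCp,ᵢ
      = 5882.3 / 124.2 = 47.361 °C

T_out = 47.4 °C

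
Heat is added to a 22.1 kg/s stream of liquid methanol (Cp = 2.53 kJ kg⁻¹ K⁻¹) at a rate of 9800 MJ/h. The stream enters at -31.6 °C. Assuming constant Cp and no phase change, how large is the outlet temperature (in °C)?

Q = 9800 MJ/h = 2722.2 kJ/s
ΔT = Q/(ṁ·Cp) = 2722.2/(22.1×2.53) = 48.687 K
T_out = -31.6 + 48.687 = 17.087 °C

T_out = 17.1 °C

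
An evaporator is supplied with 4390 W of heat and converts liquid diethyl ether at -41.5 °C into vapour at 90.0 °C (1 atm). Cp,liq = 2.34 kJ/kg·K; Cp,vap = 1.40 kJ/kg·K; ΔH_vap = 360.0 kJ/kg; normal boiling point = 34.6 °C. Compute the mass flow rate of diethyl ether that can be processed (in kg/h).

ṁ = 25.7 kg/h

Δh = 2.34×(34.6−-41.5) + 360.0 + 1.40×(90.0−34.6) = 615.63 kJ/kg
Q = 4390 W = 4.39 kJ/s = 15804 kJ/h
ṁ = Q/Δh = 15804 / 615.63 = 25.671 kg/h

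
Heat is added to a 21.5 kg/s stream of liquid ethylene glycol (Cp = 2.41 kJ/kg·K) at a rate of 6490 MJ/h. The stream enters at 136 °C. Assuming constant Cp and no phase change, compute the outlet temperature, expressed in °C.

T_out = 171 °C

Q = 6490 MJ/h = 1802.8 kJ/s
ΔT = Q/(ṁ·Cp) = 1802.8/(21.5×2.41) = 34.793 K
T_out = 136 + 34.793 = 170.79 °C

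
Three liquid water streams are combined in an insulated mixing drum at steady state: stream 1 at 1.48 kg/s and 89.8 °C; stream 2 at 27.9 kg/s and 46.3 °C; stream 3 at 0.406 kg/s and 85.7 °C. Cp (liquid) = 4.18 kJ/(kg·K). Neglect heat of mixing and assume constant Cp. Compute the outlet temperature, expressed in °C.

T_out = 49.0 °C

Energy balance with Q = 0: Σ ṁᵢCp,ᵢ(T_out − Tᵢ) = 0
T_out = Σ ṁᵢCp,ᵢTᵢ / Σ ṁᵢCp,ᵢ
      = 6100.6 / 124.51 = 48.998 °C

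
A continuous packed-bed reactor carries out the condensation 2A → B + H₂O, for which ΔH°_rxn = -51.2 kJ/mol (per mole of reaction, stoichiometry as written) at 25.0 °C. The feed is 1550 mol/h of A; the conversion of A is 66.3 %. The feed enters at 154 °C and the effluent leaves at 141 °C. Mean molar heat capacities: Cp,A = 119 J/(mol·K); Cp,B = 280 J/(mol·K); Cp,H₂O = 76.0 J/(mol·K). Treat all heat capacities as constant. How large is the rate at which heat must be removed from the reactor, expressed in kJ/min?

Q_out = 361 kJ/min

Extent of reaction ξ = 0.663 × 1550 / 2 = 513.83 mol/h
Reaction term: ξ·ΔH°_rxn = 513.83 × -51.2 = -26308 kJ/h
Sensible, feed 154→25 °C: -23794 kJ/h
Outlet flows (mol/h): A 522.35, B 513.83, H₂O 513.83
Sensible, products 25→141 °C: 28429 kJ/h
Q = ΔH = -21672 kJ/h = -6.0201 kW
Heat removed = 361.21 kJ/min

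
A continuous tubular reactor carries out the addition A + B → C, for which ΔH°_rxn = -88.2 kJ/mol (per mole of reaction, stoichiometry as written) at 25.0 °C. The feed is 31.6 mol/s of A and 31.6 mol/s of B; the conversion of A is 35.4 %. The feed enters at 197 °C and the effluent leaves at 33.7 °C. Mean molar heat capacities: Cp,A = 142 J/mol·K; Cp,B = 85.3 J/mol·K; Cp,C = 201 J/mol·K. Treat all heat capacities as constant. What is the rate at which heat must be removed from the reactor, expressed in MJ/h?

Extent of reaction ξ = 0.354 × 31.6 = 11.186 mol/s
Reaction term: ξ·ΔH°_rxn = 11.186 × -88.2 = -986.64 kJ/s
Sensible, feed 197→25 °C: -1235.4 kJ/s
Outlet flows (mol/s): A 20.414, B 20.414, C 11.186
Sensible, products 25→33.7 °C: 59.93 kJ/s
Q = ΔH = -2162.1 kJ/s = -2162.1 kW
Heat removed = 7783.7 MJ/h

Q_out = 7780 MJ/h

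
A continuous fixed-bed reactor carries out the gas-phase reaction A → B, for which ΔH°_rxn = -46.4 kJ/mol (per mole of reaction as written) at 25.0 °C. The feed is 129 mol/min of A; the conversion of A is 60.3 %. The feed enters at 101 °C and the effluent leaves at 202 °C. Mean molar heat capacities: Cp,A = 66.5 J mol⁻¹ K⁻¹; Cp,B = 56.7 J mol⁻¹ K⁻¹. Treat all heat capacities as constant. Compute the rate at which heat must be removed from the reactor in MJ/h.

Q_out = 173 MJ/h

Extent of reaction ξ = 0.603 × 129 = 77.787 mol/min
Reaction term: ξ·ΔH°_rxn = 77.787 × -46.4 = -3609.3 kJ/min
Sensible, feed 101→25 °C: -651.97 kJ/min
Outlet flows (mol/min): A 51.213, B 77.787
Sensible, products 25→202 °C: 1383.5 kJ/min
Q = ΔH = -2877.8 kJ/min = -47.964 kW
Heat removed = 172.67 MJ/h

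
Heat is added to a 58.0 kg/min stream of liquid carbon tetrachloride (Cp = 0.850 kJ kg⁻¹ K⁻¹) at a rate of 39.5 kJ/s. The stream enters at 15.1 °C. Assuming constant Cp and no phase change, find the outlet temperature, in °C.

Q = 39.5 kJ/s = 2370 kJ/min
ΔT = Q/(ṁ·Cp) = 2370/(58.0×0.850) = 48.073 K
T_out = 15.1 + 48.073 = 63.173 °C

T_out = 63.2 °C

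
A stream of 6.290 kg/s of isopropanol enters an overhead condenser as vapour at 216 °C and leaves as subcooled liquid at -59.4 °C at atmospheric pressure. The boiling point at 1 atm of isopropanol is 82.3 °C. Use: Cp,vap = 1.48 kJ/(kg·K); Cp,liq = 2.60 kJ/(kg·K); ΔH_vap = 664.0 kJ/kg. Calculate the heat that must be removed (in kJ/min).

vapour 216→82.3 °C: -197.88 kJ/kg
condensation at 82.3 °C: -664 kJ/kg
liquid 82.3→-59.4 °C: -368.42 kJ/kg
Δh = -197.88 + -664 + -368.42 = -1230.3 kJ/kg
Q = ṁ·Δh = 6.290 kg/s × -1230.3 kJ/kg = -7738.6 kJ/s
|Q| = 7738.6 kW = 464310 kJ/min

Q_c = 464000 kJ/min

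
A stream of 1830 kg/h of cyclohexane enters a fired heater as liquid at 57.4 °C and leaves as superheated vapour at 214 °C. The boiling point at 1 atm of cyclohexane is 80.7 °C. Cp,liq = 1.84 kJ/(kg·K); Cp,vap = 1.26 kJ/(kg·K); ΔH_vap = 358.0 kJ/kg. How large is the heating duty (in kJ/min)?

Q = 17300 kJ/min

liquid 57.4→80.7 °C: 42.872 kJ/kg
vaporisation at 80.7 °C: 358 kJ/kg
vapour 80.7→214 °C: 167.96 kJ/kg
Δh = 42.872 + 358 + 167.96 = 568.83 kJ/kg
Q = ṁ·Δh = 1830 kg/h × 568.83 kJ/kg = 1.041e+06 kJ/h
|Q| = 289.16 kW = 17349 kJ/min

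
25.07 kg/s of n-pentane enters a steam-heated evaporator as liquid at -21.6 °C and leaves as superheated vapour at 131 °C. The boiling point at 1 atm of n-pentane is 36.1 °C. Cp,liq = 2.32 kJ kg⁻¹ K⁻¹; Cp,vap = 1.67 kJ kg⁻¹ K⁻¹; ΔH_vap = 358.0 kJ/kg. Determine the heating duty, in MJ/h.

liquid -21.6→36.1 °C: 133.86 kJ/kg
vaporisation at 36.1 °C: 358 kJ/kg
vapour 36.1→131 °C: 158.48 kJ/kg
Δh = 133.86 + 358 + 158.48 = 650.35 kJ/kg
Q = ṁ·Δh = 25.07 kg/s × 650.35 kJ/kg = 16304 kJ/s
|Q| = 16304 kW = 58695 MJ/h

Q = 58700 MJ/h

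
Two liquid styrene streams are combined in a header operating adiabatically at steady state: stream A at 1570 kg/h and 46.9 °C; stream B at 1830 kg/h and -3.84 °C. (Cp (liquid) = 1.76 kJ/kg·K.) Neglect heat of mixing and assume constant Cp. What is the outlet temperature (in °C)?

No heat crosses the boundary, so H_out = H_in.
T_out = Σ ṁᵢCp,ᵢTᵢ / Σ ṁᵢCp,ᵢ
      = 117230 / 5984 = 19.59 °C

T_out = 19.6 °C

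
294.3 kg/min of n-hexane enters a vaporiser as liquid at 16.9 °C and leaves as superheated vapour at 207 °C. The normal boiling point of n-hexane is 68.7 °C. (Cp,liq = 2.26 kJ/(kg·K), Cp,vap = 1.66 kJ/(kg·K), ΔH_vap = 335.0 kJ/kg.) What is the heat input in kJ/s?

liquid 16.9→68.7 °C: 117.07 kJ/kg
vaporisation at 68.7 °C: 335 kJ/kg
vapour 68.7→207 °C: 229.58 kJ/kg
Δh = 117.07 + 335 + 229.58 = 681.65 kJ/kg
Q = ṁ·Δh = 294.3 kg/min × 681.65 kJ/kg = 200610 kJ/min
|Q| = 3343.5 kW

Q = 3340 kJ/s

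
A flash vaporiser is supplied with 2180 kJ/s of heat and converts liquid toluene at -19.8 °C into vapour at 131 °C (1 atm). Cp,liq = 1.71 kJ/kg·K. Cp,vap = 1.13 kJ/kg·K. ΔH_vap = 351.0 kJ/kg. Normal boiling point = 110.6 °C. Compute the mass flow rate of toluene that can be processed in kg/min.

Δh = 1.71×(110.6−-19.8) + 351.0 + 1.13×(131−110.6) = 597.04 kJ/kg
Q = 2180 kJ/s = 2180 kJ/s = 130800 kJ/min
ṁ = Q/Δh = 130800 / 597.04 = 219.08 kg/min

ṁ = 219 kg/min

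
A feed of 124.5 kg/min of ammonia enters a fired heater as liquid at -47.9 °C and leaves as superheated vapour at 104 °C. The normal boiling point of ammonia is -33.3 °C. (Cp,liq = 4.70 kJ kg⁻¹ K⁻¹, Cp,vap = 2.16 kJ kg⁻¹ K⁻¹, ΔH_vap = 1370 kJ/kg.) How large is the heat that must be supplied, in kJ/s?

Q = 3600 kJ/s

liquid -47.9→-33.3 °C: 68.62 kJ/kg
vaporisation at -33.3 °C: 1370 kJ/kg
vapour -33.3→104 °C: 296.57 kJ/kg
Δh = 68.62 + 1370 + 296.57 = 1735.2 kJ/kg
Q = ṁ·Δh = 124.5 kg/min × 1735.2 kJ/kg = 216030 kJ/min
|Q| = 3600.5 kW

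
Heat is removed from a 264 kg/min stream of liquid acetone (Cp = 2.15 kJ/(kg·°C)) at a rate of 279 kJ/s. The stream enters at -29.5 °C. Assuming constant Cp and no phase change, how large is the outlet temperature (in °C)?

T_out = -59.0 °C

Q = 279 kJ/s = 16740 kJ/min
ΔT = Q/(ṁ·Cp) = 16740/(264×2.15) = 29.493 K
T_out = -29.5 − 29.493 = -58.993 °C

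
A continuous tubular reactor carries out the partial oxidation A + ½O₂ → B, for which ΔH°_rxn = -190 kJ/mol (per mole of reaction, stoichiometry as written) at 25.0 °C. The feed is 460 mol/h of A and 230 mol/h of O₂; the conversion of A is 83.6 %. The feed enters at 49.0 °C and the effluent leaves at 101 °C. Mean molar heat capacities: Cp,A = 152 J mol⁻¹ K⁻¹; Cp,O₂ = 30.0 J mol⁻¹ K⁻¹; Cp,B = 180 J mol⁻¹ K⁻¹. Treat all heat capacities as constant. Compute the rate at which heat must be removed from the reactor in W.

Q_out = 19100 W

Extent of reaction ξ = 0.836 × 460 = 384.56 mol/h
Reaction term: ξ·ΔH°_rxn = 384.56 × -190 = -73066 kJ/h
Sensible, feed 49.0→25 °C: -1843.7 kJ/h
Outlet flows (mol/h): A 75.44, O₂ 37.72, B 384.56
Sensible, products 25→101 °C: 6218.3 kJ/h
Q = ΔH = -68692 kJ/h = -19.081 kW
Heat removed = 19081 W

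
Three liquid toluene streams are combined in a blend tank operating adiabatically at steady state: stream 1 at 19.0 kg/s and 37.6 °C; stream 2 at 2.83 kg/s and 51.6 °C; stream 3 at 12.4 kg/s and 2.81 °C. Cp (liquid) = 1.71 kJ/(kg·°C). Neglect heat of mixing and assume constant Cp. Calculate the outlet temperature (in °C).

Energy balance with Q = 0: Σ ṁᵢCp,ᵢ(T_out − Tᵢ) = 0
T_out = Σ ṁᵢCp,ᵢTᵢ / Σ ṁᵢCp,ᵢ
      = 1530.9 / 58.533 = 26.155 °C

T_out = 26.2 °C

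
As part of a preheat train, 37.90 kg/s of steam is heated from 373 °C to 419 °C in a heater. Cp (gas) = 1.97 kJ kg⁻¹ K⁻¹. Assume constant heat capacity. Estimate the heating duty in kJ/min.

Q = 206000 kJ/min

Q = ṁ·Cp·ΔT = 37.90 × 1.97 × (419 − 373) = 3434.5 kJ/s
Heating duty = 206070 kJ/min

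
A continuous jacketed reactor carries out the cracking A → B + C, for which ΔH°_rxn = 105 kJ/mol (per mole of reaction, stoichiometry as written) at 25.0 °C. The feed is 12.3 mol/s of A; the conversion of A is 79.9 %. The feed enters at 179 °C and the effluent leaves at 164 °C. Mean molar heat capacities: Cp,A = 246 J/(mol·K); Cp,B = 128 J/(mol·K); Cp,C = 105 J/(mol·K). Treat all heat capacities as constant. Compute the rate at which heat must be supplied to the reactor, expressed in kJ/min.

Q_in = 58100 kJ/min

Extent of reaction ξ = 0.799 × 12.3 = 9.8277 mol/s
Reaction term: ξ·ΔH°_rxn = 9.8277 × 105 = 1031.9 kJ/s
Sensible, feed 179→25 °C: -465.97 kJ/s
Outlet flows (mol/s): A 2.4723, B 9.8277, C 9.8277
Sensible, products 25→164 °C: 402.83 kJ/s
Q = ΔH = 968.76 kJ/s = 968.76 kW
Heat supplied = 58126 kJ/min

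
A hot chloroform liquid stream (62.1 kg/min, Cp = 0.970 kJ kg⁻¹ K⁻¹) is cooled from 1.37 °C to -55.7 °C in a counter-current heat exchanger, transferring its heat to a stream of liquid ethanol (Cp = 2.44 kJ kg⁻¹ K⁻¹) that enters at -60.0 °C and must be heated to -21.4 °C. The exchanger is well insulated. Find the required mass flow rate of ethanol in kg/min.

ṁ_c = 36.5 kg/min

Heat released by hot stream: Q = 62.1 × 0.970 × (1.37 − -55.7) = 3437.7 kJ/min
Energy balance on cold side (adiabatic exchanger): Q = ṁ_c·Cp_c·(T_c,out − T_c,in)
ṁ_c = 3437.7 / [2.44 × (-21.4 − -60.0)] = 36.5 kg/min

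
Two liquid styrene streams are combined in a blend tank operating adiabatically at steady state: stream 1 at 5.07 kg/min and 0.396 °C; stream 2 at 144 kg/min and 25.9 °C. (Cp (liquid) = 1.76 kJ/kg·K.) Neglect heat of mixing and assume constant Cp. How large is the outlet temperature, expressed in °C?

T_out = 25.0 °C

No heat crosses the boundary, so H_out = H_in.
Σ ṁᵢCp,ᵢTᵢ = 5.07×1.76×0.396 + 144×1.76×25.9 = 6567.6
Σ ṁᵢCp,ᵢ = 5.07×1.76 + 144×1.76 = 262.36
T_out = 6567.6 / 262.36 = 25.033 °C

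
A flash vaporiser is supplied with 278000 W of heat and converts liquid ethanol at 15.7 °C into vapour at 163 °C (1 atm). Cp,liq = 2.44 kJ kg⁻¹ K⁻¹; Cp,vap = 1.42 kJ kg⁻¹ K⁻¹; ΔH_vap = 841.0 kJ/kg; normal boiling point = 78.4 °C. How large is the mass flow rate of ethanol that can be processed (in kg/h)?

Δh = 2.44×(78.4−15.7) + 841.0 + 1.42×(163−78.4) = 1114.1 kJ/kg
Q = 278000 W = 278 kJ/s = 1.0008e+06 kJ/h
ṁ = Q/Δh = 1.0008e+06 / 1114.1 = 898.29 kg/h

ṁ = 898 kg/h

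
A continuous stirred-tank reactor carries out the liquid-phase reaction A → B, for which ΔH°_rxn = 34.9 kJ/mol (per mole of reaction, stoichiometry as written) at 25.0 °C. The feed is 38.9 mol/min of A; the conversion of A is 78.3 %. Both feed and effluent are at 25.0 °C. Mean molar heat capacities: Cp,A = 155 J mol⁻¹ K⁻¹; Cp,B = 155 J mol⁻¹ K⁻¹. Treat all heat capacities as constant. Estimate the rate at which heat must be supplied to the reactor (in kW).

Q_in = 17.7 kW

Extent of reaction ξ = 0.783 × 38.9 = 30.459 mol/min
Reaction term: ξ·ΔH°_rxn = 30.459 × 34.9 = 1063 kJ/min
Q = ΔH = 1063 kJ/min = 17.717 kW
Heat supplied = 17.717 kW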